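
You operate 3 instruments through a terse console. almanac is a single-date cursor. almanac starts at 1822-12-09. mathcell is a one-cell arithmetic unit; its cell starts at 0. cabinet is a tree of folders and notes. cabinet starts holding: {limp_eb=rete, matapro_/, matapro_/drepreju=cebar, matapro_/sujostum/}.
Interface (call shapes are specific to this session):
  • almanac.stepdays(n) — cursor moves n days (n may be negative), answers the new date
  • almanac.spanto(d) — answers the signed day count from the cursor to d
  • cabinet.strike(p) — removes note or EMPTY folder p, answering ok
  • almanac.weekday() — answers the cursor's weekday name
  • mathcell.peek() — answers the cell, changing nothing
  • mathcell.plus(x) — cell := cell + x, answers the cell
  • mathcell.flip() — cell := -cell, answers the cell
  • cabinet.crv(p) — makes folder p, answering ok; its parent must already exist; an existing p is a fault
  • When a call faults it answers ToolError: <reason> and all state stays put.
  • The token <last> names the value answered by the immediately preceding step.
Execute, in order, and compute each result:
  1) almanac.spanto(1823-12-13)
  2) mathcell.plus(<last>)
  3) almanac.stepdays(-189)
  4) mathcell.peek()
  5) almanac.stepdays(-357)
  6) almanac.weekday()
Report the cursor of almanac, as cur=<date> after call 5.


Answer: cur=1821-06-11

Derivation:
>> almanac.spanto(1823-12-13)
<< 369
>> mathcell.plus(<last>)
<< 369
>> almanac.stepdays(-189)
<< 1822-06-03
>> mathcell.peek()
<< 369
>> almanac.stepdays(-357)
<< 1821-06-11
>> almanac.weekday()
<< Monday


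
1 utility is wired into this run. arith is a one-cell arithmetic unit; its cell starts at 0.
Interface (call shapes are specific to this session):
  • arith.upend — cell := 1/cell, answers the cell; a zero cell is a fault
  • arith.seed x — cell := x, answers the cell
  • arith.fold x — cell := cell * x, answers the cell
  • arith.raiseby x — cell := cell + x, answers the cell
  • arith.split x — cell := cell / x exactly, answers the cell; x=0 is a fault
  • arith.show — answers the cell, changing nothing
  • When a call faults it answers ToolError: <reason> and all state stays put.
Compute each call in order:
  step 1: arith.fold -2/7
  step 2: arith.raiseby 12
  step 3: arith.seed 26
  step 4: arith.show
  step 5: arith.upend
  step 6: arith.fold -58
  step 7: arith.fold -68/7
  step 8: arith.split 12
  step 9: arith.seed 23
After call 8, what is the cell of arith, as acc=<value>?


Answer: acc=493/273

Derivation:
I call arith.fold on x=-2/7, → 0.
Using arith.raiseby on x=12, — result: 12.
I run arith.seed on x=26, which returns 26.
I try arith.show, and observe 26.
I run arith.upend: 1/26.
Next I call arith.fold on x=-58, giving -29/13.
Calling arith.fold on x=-68/7, which returns 1972/91.
Invoking arith.split on x=12, yielding 493/273.
I call arith.seed on x=23, — result: 23.


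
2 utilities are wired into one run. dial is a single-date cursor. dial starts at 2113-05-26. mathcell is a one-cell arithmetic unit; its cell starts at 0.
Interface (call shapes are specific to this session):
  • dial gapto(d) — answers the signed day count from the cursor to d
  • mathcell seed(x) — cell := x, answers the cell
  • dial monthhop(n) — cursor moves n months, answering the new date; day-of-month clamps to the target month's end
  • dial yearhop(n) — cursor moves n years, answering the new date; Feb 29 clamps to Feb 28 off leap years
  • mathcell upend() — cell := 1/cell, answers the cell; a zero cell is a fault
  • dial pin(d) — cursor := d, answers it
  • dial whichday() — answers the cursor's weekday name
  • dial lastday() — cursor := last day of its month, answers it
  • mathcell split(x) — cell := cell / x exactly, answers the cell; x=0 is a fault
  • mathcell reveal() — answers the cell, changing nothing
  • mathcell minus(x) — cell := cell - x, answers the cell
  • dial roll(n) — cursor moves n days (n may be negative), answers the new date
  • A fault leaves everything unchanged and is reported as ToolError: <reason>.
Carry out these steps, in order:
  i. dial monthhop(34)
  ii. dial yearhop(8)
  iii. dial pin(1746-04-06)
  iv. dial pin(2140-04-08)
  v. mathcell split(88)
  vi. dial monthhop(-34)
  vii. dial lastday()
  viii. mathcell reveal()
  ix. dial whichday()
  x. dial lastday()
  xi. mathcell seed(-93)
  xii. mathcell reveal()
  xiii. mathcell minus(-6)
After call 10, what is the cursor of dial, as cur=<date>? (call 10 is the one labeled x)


Answer: cur=2137-06-30

Derivation:
Do: dial monthhop[n='34']
See: 2116-03-26
Do: dial yearhop[n='8']
See: 2124-03-26
Do: dial pin[d='1746-04-06']
See: 1746-04-06
Do: dial pin[d='2140-04-08']
See: 2140-04-08
Do: mathcell split[x='88']
See: 0
Do: dial monthhop[n='-34']
See: 2137-06-08
Do: dial lastday[]
See: 2137-06-30
Do: mathcell reveal[]
See: 0
Do: dial whichday[]
See: Sunday
Do: dial lastday[]
See: 2137-06-30
Do: mathcell seed[x='-93']
See: -93
Do: mathcell reveal[]
See: -93
Do: mathcell minus[x='-6']
See: -87


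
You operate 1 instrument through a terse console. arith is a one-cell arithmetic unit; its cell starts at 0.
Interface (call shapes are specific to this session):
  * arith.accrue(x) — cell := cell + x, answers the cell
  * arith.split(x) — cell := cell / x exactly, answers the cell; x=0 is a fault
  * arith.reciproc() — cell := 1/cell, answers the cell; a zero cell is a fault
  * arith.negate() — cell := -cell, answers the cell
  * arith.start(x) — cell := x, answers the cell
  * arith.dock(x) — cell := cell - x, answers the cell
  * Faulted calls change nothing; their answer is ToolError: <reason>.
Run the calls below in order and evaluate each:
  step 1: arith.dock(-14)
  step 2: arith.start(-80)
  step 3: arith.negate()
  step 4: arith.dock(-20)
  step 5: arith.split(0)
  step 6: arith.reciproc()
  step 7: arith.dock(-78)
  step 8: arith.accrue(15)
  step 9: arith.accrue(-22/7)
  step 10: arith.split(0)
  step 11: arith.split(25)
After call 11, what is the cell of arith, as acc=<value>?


Answer: acc=62907/17500

Derivation:
$ arith.dock x: -14
= 14
$ arith.start x: -80
= -80
$ arith.negate
= 80
$ arith.dock x: -20
= 100
$ arith.split x: 0
= ToolError: division by zero
$ arith.reciproc
= 1/100
$ arith.dock x: -78
= 7801/100
$ arith.accrue x: 15
= 9301/100
$ arith.accrue x: -22/7
= 62907/700
$ arith.split x: 0
= ToolError: division by zero
$ arith.split x: 25
= 62907/17500


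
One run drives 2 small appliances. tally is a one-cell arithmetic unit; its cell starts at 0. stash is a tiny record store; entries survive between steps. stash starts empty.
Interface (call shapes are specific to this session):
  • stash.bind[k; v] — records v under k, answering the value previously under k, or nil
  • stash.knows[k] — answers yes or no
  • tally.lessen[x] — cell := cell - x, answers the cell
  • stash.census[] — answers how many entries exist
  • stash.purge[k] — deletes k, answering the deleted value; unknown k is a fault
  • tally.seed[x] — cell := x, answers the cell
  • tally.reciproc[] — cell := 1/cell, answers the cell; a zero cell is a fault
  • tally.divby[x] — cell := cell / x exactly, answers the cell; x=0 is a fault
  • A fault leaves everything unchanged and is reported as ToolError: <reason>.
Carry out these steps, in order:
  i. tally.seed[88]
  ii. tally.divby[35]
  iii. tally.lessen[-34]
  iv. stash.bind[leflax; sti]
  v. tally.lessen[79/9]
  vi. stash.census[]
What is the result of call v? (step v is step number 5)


Answer: 8737/315

Derivation:
> tally.seed x→88
[out] 88
> tally.divby x→35
[out] 88/35
> tally.lessen x→-34
[out] 1278/35
> stash.bind k→leflax v→sti
[out] nil
> tally.lessen x→79/9
[out] 8737/315
> stash.census
[out] 1


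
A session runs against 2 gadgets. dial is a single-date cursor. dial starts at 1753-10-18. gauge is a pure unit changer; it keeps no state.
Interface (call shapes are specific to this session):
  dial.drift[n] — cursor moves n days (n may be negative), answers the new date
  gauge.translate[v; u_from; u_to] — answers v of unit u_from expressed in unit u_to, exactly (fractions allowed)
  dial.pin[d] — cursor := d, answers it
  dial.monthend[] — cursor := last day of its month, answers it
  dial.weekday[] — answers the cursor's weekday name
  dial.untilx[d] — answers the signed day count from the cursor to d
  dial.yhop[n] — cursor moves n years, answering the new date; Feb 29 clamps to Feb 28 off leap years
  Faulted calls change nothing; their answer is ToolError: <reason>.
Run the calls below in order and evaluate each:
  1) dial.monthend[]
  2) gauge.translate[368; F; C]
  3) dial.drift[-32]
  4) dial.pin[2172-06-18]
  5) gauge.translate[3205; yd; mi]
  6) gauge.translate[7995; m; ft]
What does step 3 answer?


Answer: 1753-09-29

Derivation:
·→ monthend()
·← 1753-10-31
·→ translate(v=368, u_from=F, u_to=C)
·← 560/3
·→ drift(n=-32)
·← 1753-09-29
·→ pin(d=2172-06-18)
·← 2172-06-18
·→ translate(v=3205, u_from=yd, u_to=mi)
·← 641/352
·→ translate(v=7995, u_from=m, u_to=ft)
·← 3331250/127


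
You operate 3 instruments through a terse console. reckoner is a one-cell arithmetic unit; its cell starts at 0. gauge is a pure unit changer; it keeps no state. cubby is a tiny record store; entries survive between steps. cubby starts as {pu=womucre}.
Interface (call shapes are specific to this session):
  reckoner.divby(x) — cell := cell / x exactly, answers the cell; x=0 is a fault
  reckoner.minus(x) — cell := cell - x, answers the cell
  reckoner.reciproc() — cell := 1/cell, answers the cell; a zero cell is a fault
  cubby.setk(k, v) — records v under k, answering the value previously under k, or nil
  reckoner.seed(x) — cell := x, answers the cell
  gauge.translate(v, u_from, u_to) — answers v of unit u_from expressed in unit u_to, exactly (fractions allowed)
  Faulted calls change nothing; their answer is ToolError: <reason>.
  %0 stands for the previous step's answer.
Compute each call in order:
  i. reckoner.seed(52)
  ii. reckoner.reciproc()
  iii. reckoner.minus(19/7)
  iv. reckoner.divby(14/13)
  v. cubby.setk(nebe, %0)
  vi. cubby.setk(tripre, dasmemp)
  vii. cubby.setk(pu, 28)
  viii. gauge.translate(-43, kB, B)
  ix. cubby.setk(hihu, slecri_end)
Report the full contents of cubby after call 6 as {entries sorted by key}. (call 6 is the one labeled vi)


;; reckoner.seed(x: 52) ~> 52
;; reckoner.reciproc() ~> 1/52
;; reckoner.minus(x: 19/7) ~> -981/364
;; reckoner.divby(x: 14/13) ~> -981/392
;; cubby.setk(k: nebe, v: %0) ~> nil
;; cubby.setk(k: tripre, v: dasmemp) ~> nil
;; cubby.setk(k: pu, v: 28) ~> womucre
;; gauge.translate(v: -43, u_from: kB, u_to: B) ~> -43000
;; cubby.setk(k: hihu, v: slecri_end) ~> nil

Answer: {nebe=-981/392, pu=womucre, tripre=dasmemp}


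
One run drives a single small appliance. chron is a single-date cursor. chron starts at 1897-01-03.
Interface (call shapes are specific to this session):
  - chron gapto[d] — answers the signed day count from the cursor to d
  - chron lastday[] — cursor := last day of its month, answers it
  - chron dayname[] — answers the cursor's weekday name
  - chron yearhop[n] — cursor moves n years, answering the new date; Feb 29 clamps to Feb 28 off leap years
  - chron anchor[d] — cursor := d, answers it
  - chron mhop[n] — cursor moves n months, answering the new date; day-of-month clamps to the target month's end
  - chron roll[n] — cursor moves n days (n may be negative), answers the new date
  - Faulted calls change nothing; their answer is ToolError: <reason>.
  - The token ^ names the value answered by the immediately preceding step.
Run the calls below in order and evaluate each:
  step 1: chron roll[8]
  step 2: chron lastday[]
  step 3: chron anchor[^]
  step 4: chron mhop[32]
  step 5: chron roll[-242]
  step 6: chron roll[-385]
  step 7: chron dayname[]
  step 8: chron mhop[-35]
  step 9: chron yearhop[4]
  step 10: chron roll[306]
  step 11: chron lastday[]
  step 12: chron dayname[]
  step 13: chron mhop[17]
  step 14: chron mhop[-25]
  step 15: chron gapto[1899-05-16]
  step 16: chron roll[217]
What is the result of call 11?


> chron roll 8
:: 1897-01-11
> chron lastday
:: 1897-01-31
> chron anchor ^
:: 1897-01-31
> chron mhop 32
:: 1899-09-30
> chron roll -242
:: 1899-01-31
> chron roll -385
:: 1898-01-11
> chron dayname
:: Tuesday
> chron mhop -35
:: 1895-02-11
> chron yearhop 4
:: 1899-02-11
> chron roll 306
:: 1899-12-14
> chron lastday
:: 1899-12-31
> chron dayname
:: Sunday
> chron mhop 17
:: 1901-05-31
> chron mhop -25
:: 1899-04-30
> chron gapto 1899-05-16
:: 16
> chron roll 217
:: 1899-12-03

Answer: 1899-12-31


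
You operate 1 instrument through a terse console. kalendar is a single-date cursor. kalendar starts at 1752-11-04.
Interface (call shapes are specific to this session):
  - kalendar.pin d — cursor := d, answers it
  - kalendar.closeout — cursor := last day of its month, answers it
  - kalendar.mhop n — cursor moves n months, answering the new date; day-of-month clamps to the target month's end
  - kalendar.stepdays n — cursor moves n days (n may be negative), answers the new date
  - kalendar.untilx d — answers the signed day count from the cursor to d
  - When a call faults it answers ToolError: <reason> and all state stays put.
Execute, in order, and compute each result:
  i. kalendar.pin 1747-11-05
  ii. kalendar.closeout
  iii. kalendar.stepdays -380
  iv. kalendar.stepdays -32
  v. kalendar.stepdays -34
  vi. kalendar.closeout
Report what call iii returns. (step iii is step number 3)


Answer: 1746-11-15

Derivation:
Step: kalendar.pin[1747-11-05]
Result: 1747-11-05
Step: kalendar.closeout[]
Result: 1747-11-30
Step: kalendar.stepdays[-380]
Result: 1746-11-15
Step: kalendar.stepdays[-32]
Result: 1746-10-14
Step: kalendar.stepdays[-34]
Result: 1746-09-10
Step: kalendar.closeout[]
Result: 1746-09-30


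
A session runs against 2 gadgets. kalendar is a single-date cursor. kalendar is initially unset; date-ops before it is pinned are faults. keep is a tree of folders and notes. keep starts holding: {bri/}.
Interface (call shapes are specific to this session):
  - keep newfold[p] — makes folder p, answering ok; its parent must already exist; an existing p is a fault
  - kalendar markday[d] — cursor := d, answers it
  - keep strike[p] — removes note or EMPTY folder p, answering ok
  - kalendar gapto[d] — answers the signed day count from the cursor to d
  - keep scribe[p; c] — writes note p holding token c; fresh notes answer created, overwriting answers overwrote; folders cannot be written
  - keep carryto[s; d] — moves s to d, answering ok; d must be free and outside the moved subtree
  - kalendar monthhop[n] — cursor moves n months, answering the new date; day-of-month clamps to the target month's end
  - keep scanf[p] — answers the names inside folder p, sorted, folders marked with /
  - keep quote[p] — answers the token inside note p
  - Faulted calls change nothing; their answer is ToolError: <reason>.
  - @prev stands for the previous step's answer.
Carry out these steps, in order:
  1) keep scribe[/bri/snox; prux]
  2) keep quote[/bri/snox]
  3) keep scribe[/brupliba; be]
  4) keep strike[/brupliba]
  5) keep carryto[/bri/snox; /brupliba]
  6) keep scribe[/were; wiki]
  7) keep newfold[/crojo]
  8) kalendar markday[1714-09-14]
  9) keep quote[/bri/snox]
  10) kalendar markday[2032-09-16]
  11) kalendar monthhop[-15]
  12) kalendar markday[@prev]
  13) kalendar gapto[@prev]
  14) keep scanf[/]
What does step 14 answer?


Answer: [bri/, brupliba, crojo/, were]

Derivation:
$ keep scribe /bri/snox prux
  created
$ keep quote /bri/snox
  prux
$ keep scribe /brupliba be
  created
$ keep strike /brupliba
  ok
$ keep carryto /bri/snox /brupliba
  ok
$ keep scribe /were wiki
  created
$ keep newfold /crojo
  ok
$ kalendar markday 1714-09-14
  1714-09-14
$ keep quote /bri/snox
  ToolError: not found
$ kalendar markday 2032-09-16
  2032-09-16
$ kalendar monthhop -15
  2031-06-16
$ kalendar markday @prev
  2031-06-16
$ kalendar gapto @prev
  0
$ keep scanf /
  [bri/, brupliba, crojo/, were]


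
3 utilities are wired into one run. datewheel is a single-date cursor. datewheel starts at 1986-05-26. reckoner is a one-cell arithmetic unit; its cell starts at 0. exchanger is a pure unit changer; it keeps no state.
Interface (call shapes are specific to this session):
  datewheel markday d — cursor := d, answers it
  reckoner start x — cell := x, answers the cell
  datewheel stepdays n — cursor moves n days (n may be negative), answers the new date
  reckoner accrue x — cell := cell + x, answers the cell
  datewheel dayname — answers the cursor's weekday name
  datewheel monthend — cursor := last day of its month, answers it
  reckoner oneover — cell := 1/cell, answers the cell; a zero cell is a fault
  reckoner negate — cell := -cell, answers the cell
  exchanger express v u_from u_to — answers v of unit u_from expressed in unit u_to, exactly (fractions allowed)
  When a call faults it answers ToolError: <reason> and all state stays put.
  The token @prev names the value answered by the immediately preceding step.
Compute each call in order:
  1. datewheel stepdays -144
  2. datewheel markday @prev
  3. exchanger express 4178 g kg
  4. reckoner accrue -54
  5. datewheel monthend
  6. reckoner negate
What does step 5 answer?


I use datewheel stepdays with n=-144, and get 1986-01-02.
I use datewheel markday with d=@prev: 1986-01-02.
Calling exchanger express with v=4178, u_from=g, u_to=kg, which returns 2089/500.
I invoke reckoner accrue with x=-54, which returns -54.
Using datewheel monthend(): 1986-01-31.
I call reckoner negate, → 54.

Answer: 1986-01-31


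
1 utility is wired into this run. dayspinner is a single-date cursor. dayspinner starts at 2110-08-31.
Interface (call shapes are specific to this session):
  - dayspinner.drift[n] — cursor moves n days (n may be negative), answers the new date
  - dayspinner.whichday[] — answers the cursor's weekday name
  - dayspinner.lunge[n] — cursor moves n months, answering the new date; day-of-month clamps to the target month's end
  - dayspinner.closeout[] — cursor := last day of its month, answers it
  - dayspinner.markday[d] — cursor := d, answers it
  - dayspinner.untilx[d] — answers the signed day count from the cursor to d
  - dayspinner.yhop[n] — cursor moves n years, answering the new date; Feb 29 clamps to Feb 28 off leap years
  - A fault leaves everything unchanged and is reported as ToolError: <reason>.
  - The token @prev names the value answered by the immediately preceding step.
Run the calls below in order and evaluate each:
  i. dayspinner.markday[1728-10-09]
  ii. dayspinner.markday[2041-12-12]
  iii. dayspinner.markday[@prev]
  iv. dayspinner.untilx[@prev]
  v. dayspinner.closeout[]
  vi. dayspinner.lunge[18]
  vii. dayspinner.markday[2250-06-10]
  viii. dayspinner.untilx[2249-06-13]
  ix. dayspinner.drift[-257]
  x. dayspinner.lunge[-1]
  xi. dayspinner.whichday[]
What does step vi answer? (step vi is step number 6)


Using markday on d=1728-10-09, and get 1728-10-09.
Now I run markday on d=2041-12-12, — result: 2041-12-12.
Calling markday on d=@prev: 2041-12-12.
Then untilx on d=@prev, and see 0.
Invoking closeout, and see 2041-12-31.
I use lunge on n=18, — result: 2043-06-30.
Now I run markday on d=2250-06-10, yielding 2250-06-10.
Invoking untilx on d=2249-06-13, giving -362.
Now I run drift on n=-257, and see 2249-09-26.
Next I call lunge on n=-1, → 2249-08-26.
I run whichday, and see Sunday.

Answer: 2043-06-30


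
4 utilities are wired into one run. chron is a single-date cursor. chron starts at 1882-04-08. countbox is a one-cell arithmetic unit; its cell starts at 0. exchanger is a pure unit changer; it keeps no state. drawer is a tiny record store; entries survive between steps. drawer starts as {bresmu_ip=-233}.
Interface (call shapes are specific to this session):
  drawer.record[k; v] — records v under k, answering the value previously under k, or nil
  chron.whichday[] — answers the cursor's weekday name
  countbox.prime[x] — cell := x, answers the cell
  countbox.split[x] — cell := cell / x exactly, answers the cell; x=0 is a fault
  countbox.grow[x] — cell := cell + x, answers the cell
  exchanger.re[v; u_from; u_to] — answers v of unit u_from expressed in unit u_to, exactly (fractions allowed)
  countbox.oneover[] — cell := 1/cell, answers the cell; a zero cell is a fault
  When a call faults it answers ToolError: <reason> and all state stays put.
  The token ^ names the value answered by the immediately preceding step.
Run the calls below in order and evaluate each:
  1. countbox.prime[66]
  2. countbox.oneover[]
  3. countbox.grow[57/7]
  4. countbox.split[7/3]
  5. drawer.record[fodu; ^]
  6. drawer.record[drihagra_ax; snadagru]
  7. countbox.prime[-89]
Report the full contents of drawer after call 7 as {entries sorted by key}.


I try countbox.prime passing x=66, and see 66.
Using countbox.oneover, and observe 1/66.
I invoke countbox.grow passing x=57/7: 3769/462.
Using countbox.split passing x=7/3: 3769/1078.
Then drawer.record passing k=fodu, v=^, and get nil.
Now I run drawer.record passing k=drihagra_ax, v=snadagru, yielding nil.
I use countbox.prime passing x=-89: -89.

Answer: {bresmu_ip=-233, drihagra_ax=snadagru, fodu=3769/1078}


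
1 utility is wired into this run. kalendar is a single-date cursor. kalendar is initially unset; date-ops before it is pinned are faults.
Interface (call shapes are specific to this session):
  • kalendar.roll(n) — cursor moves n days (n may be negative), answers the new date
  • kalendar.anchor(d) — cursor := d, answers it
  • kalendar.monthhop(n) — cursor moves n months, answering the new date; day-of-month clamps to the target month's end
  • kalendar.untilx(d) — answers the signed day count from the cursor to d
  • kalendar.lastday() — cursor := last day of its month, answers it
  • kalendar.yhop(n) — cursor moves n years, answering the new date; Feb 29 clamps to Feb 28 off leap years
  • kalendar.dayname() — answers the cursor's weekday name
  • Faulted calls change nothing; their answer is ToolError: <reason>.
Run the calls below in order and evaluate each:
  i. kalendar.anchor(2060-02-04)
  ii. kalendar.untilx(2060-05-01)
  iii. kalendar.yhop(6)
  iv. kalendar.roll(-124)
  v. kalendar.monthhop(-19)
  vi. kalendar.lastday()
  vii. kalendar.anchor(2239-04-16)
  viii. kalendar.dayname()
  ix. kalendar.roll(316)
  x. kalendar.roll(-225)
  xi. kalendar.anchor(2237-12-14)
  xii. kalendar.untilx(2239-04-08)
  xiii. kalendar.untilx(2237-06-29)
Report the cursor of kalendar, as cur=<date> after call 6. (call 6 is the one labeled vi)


I call kalendar.anchor with 2060-02-04, — result: 2060-02-04.
I invoke kalendar.untilx with 2060-05-01, yielding 87.
I run kalendar.yhop with 6, — result: 2066-02-04.
I call kalendar.roll with -124, and get 2065-10-03.
Calling kalendar.monthhop with -19, which returns 2064-03-03.
I use kalendar.lastday(), yielding 2064-03-31.
Invoking kalendar.anchor with 2239-04-16, and see 2239-04-16.
Invoking kalendar.dayname(), giving Tuesday.
Then kalendar.roll with 316: 2240-02-26.
Using kalendar.roll with -225, which returns 2239-07-16.
I try kalendar.anchor with 2237-12-14, giving 2237-12-14.
I invoke kalendar.untilx with 2239-04-08, and get 480.
I try kalendar.untilx with 2237-06-29, giving -168.

Answer: cur=2064-03-31


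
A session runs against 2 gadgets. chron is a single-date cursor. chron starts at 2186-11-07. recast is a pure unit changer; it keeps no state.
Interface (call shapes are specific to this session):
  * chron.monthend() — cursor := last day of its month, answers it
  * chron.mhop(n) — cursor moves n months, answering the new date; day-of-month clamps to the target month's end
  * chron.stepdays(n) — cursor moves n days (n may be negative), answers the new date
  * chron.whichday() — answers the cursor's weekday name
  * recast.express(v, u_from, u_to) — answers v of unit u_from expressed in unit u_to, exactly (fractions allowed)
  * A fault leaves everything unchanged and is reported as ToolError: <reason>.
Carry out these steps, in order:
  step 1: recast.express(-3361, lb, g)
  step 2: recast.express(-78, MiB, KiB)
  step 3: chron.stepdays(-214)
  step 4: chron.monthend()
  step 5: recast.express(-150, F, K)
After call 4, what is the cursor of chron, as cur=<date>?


Answer: cur=2186-04-30

Derivation:
>> recast.express(v=-3361, u_from=lb, u_to=g)
<< -152452395557/100000
>> recast.express(v=-78, u_from=MiB, u_to=KiB)
<< -79872
>> chron.stepdays(n=-214)
<< 2186-04-07
>> chron.monthend()
<< 2186-04-30
>> recast.express(v=-150, u_from=F, u_to=K)
<< 30967/180


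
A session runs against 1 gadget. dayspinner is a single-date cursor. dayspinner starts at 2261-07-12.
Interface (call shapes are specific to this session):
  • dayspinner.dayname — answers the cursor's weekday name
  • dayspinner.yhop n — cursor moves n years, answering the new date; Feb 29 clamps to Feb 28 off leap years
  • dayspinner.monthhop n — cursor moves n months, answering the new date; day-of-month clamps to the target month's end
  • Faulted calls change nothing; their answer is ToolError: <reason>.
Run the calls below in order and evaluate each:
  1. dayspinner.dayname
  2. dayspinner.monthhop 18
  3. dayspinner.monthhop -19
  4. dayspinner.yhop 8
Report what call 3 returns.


$ dayname
  Friday
$ monthhop n='18'
  2263-01-12
$ monthhop n='-19'
  2261-06-12
$ yhop n='8'
  2269-06-12

Answer: 2261-06-12


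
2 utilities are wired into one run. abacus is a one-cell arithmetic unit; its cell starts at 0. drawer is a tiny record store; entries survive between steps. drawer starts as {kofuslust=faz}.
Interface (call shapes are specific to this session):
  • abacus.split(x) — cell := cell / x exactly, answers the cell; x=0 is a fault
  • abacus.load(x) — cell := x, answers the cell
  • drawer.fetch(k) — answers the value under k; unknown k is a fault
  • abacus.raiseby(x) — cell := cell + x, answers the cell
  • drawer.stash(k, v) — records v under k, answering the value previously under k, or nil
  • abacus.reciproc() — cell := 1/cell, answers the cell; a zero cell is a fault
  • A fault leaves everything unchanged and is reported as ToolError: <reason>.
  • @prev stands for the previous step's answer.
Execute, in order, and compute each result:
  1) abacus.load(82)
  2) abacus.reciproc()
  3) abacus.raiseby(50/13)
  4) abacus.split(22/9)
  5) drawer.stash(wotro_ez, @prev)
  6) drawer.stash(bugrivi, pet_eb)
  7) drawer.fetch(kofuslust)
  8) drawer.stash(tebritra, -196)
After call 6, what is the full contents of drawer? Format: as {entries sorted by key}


Answer: {bugrivi=pet_eb, kofuslust=faz, wotro_ez=37017/23452}

Derivation:
// 1. abacus.load(x='82') == 82
// 2. abacus.reciproc() == 1/82
// 3. abacus.raiseby(x='50/13') == 4113/1066
// 4. abacus.split(x='22/9') == 37017/23452
// 5. drawer.stash(k='wotro_ez', v='@prev') == nil
// 6. drawer.stash(k='bugrivi', v='pet_eb') == nil
// 7. drawer.fetch(k='kofuslust') == faz
// 8. drawer.stash(k='tebritra', v='-196') == nil


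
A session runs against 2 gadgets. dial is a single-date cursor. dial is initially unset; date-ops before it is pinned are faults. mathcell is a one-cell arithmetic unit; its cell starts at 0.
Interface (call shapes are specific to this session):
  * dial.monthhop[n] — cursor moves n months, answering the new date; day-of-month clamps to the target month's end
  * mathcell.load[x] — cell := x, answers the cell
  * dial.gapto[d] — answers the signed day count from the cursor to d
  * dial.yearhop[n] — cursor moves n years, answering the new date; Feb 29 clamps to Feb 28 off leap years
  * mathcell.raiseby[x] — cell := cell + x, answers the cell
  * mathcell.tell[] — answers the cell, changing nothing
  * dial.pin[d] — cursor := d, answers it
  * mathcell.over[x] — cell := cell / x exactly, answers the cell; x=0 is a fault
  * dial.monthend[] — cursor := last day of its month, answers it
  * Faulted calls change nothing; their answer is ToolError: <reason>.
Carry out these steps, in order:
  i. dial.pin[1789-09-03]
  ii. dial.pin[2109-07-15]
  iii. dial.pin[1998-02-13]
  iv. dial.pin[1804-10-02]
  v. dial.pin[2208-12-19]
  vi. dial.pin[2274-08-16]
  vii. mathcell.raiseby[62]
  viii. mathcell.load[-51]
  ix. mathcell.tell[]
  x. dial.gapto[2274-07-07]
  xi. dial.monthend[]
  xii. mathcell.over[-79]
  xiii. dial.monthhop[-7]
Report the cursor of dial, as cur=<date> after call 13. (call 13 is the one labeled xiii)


>> dial.pin(d: 1789-09-03)
<< 1789-09-03
>> dial.pin(d: 2109-07-15)
<< 2109-07-15
>> dial.pin(d: 1998-02-13)
<< 1998-02-13
>> dial.pin(d: 1804-10-02)
<< 1804-10-02
>> dial.pin(d: 2208-12-19)
<< 2208-12-19
>> dial.pin(d: 2274-08-16)
<< 2274-08-16
>> mathcell.raiseby(x: 62)
<< 62
>> mathcell.load(x: -51)
<< -51
>> mathcell.tell()
<< -51
>> dial.gapto(d: 2274-07-07)
<< -40
>> dial.monthend()
<< 2274-08-31
>> mathcell.over(x: -79)
<< 51/79
>> dial.monthhop(n: -7)
<< 2274-01-31

Answer: cur=2274-01-31


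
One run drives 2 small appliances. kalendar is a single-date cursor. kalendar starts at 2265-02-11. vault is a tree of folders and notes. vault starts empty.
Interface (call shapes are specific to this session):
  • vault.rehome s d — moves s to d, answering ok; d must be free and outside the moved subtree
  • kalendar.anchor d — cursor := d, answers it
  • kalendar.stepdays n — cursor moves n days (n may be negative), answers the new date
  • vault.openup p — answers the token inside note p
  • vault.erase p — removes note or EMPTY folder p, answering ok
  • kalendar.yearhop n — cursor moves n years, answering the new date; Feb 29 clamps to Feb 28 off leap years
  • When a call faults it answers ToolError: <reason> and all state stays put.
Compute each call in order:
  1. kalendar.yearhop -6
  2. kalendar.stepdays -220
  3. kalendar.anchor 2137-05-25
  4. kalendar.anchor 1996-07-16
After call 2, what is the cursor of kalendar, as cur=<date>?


·→ yearhop(n→-6)
·← 2259-02-11
·→ stepdays(n→-220)
·← 2258-07-06
·→ anchor(d→2137-05-25)
·← 2137-05-25
·→ anchor(d→1996-07-16)
·← 1996-07-16

Answer: cur=2258-07-06


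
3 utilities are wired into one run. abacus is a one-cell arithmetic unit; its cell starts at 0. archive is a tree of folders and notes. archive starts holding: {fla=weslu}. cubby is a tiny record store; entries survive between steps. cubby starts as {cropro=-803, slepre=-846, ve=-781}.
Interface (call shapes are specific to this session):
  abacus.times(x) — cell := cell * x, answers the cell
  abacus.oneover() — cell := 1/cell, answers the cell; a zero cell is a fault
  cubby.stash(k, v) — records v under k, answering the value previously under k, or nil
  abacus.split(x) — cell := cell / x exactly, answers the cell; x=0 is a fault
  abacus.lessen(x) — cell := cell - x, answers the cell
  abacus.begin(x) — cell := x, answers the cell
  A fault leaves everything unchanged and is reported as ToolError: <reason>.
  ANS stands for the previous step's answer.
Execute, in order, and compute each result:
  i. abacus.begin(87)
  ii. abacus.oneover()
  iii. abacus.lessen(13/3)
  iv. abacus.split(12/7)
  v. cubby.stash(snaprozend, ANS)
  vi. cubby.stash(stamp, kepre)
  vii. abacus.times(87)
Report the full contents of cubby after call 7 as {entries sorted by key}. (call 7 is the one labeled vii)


Answer: {cropro=-803, slepre=-846, snaprozend=-658/261, stamp=kepre, ve=-781}

Derivation:
Step: abacus.begin[x='87']
Result: 87
Step: abacus.oneover[]
Result: 1/87
Step: abacus.lessen[x='13/3']
Result: -376/87
Step: abacus.split[x='12/7']
Result: -658/261
Step: cubby.stash[k='snaprozend'; v='ANS']
Result: nil
Step: cubby.stash[k='stamp'; v='kepre']
Result: nil
Step: abacus.times[x='87']
Result: -658/3


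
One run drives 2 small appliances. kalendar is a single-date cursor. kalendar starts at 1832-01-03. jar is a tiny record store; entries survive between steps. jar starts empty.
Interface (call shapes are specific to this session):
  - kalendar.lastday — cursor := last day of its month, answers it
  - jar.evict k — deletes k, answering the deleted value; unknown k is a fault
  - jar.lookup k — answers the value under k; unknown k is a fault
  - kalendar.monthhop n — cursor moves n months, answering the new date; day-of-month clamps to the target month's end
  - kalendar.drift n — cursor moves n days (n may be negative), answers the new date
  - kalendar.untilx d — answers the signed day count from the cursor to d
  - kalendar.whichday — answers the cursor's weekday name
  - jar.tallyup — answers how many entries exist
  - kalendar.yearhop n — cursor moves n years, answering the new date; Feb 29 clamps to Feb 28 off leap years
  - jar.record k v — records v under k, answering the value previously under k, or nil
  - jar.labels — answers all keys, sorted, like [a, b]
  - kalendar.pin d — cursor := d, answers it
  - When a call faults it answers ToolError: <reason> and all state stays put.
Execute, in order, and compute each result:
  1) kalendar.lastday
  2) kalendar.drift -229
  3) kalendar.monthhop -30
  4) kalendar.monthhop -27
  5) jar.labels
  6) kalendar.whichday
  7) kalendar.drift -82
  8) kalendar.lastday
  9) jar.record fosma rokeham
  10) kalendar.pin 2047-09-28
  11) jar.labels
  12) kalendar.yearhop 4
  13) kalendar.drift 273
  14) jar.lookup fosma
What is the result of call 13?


Answer: 2052-06-27

Derivation:
→ kalendar.lastday()
← 1832-01-31
→ kalendar.drift(n→-229)
← 1831-06-16
→ kalendar.monthhop(n→-30)
← 1828-12-16
→ kalendar.monthhop(n→-27)
← 1826-09-16
→ jar.labels()
← []
→ kalendar.whichday()
← Saturday
→ kalendar.drift(n→-82)
← 1826-06-26
→ kalendar.lastday()
← 1826-06-30
→ jar.record(k→fosma, v→rokeham)
← nil
→ kalendar.pin(d→2047-09-28)
← 2047-09-28
→ jar.labels()
← [fosma]
→ kalendar.yearhop(n→4)
← 2051-09-28
→ kalendar.drift(n→273)
← 2052-06-27
→ jar.lookup(k→fosma)
← rokeham


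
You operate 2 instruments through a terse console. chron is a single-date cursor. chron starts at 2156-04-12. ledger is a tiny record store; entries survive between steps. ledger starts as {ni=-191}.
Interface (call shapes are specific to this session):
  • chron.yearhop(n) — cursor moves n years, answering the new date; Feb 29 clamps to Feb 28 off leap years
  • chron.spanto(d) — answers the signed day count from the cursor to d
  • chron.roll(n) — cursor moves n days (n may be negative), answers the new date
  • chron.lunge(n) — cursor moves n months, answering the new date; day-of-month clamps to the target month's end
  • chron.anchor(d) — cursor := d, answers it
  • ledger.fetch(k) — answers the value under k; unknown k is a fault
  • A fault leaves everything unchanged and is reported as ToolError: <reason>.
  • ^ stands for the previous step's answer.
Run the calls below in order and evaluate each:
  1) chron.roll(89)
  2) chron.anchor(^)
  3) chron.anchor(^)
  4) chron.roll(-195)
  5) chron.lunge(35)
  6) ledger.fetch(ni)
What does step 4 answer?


·→ roll(n: 89)
·← 2156-07-10
·→ anchor(d: ^)
·← 2156-07-10
·→ anchor(d: ^)
·← 2156-07-10
·→ roll(n: -195)
·← 2155-12-28
·→ lunge(n: 35)
·← 2158-11-28
·→ fetch(k: ni)
·← -191

Answer: 2155-12-28


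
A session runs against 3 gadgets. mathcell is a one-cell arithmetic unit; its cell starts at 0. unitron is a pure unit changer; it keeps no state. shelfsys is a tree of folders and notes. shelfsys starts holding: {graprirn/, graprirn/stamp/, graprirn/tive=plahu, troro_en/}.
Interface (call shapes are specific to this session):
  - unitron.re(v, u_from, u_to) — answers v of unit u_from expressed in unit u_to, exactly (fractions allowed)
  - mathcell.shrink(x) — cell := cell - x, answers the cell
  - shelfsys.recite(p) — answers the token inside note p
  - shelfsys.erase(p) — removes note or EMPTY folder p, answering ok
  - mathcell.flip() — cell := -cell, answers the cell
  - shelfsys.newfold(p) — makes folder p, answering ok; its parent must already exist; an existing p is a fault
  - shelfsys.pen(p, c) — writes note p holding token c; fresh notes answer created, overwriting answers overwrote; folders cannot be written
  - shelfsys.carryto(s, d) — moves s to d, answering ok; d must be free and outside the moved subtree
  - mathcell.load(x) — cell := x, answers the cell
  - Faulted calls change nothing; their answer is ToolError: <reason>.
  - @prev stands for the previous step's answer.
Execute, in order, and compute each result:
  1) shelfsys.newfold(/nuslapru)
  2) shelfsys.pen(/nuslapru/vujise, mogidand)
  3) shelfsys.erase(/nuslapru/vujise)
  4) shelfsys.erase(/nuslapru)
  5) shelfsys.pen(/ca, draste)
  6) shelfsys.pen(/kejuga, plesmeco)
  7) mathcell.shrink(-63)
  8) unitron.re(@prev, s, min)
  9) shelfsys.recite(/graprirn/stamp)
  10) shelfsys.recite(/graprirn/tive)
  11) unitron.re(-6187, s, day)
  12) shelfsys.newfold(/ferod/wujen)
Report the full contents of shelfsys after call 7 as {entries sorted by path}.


Answer: {ca=draste, graprirn/, graprirn/stamp/, graprirn/tive=plahu, kejuga=plesmeco, troro_en/}

Derivation:
==> newfold(p='/nuslapru')
<== ok
==> pen(p='/nuslapru/vujise', c='mogidand')
<== created
==> erase(p='/nuslapru/vujise')
<== ok
==> erase(p='/nuslapru')
<== ok
==> pen(p='/ca', c='draste')
<== created
==> pen(p='/kejuga', c='plesmeco')
<== created
==> shrink(x='-63')
<== 63
==> re(v='@prev', u_from='s', u_to='min')
<== 21/20
==> recite(p='/graprirn/stamp')
<== ToolError: is a directory
==> recite(p='/graprirn/tive')
<== plahu
==> re(v='-6187', u_from='s', u_to='day')
<== -6187/86400
==> newfold(p='/ferod/wujen')
<== ToolError: no parent


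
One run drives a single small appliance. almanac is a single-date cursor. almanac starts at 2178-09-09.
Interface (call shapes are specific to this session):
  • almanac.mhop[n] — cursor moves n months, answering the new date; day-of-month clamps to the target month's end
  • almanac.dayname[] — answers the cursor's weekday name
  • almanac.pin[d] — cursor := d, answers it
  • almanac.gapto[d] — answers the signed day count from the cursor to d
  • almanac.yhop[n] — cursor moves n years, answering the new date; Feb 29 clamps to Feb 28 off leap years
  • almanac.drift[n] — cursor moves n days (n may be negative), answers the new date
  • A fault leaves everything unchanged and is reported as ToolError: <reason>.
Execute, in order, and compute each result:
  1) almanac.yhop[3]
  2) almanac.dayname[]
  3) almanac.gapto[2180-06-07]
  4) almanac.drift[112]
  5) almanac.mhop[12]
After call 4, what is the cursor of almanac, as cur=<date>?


Answer: cur=2181-12-30

Derivation:
-> yhop(n→3)
<- 2181-09-09
-> dayname()
<- Sunday
-> gapto(d→2180-06-07)
<- -459
-> drift(n→112)
<- 2181-12-30
-> mhop(n→12)
<- 2182-12-30


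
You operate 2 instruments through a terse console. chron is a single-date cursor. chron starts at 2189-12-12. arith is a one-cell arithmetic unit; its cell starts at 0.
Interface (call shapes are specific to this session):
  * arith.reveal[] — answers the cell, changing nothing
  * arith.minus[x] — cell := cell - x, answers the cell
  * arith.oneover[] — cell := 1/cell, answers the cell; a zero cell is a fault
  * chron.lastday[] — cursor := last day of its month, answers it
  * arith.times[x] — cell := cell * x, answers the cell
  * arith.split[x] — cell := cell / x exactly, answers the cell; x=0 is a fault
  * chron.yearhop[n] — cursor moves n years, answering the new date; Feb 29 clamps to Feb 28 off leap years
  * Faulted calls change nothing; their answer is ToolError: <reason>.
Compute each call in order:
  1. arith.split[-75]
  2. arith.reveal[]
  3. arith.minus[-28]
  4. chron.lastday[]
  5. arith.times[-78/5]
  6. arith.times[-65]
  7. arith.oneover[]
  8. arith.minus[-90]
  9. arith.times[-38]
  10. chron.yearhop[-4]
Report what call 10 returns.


Answer: 2185-12-31

Derivation:
# arith.split(x=-75) : 0
# arith.reveal() : 0
# arith.minus(x=-28) : 28
# chron.lastday() : 2189-12-31
# arith.times(x=-78/5) : -2184/5
# arith.times(x=-65) : 28392
# arith.oneover() : 1/28392
# arith.minus(x=-90) : 2555281/28392
# arith.times(x=-38) : -48550339/14196
# chron.yearhop(n=-4) : 2185-12-31
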